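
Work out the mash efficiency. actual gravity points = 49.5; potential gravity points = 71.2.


efficiency = actual / potential × 100
efficiency = 49.5 / 71.2 × 100

69.5225 %


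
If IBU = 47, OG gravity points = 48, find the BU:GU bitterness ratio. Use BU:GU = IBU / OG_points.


BU:GU = 47 / 48

0.9792


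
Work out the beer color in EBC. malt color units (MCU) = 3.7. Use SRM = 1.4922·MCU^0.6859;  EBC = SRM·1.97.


SRM = 1.4922·3.7^0.6859 = 3.6606
EBC = 3.6606·1.97

7.2115 EBC


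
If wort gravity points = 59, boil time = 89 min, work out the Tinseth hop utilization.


U = 1.65·0.000125^(GP/1000) · (1 − e^(−0.04·t))/4.15
bigness = 1.65·0.000125^(59/1000) = 0.9710
boil_factor = (1 − e^(−0.04·89))/4.15 = 0.2341
U = 0.9710 · 0.2341

0.2273


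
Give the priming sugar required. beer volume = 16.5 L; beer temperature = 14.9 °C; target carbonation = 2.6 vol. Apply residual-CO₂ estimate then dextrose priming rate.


residual = 14.695·(0.01821 + 0.09011·e^(−0.04·T));  sugar = (target − residual)·4.0·V
residual = 14.695·(0.01821 + 0.09011·e^(−0.04·14.9)) = 0.9972
sugar = (2.6 − 0.9972)·4.0·16.5

105.7830 g


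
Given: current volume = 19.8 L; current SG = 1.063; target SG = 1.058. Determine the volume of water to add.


V_water = V·((SG_curr − 1)/(SG_target − 1) − 1)
V_water = 19.8·((1.063 − 1)/(1.058 − 1) − 1)

1.7069 L


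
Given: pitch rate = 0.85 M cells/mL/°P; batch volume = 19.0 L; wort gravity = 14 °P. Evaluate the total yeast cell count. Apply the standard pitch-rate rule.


cells (billions) = rate · V_L · °P
cells = 0.85 · 19.0 · 14

226.1000 billion cells


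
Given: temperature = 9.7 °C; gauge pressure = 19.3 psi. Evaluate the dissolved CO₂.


vols = (P + 14.695)·(0.01821 + 0.09011·e^(−0.04·T))
vols = (19.3 + 14.695)·(0.01821 + 0.09011·e^(−0.04·9.7))

2.6972 volumes


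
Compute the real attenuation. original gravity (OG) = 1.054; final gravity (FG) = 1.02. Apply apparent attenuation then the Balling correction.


AA = (OG−FG)/(OG−1)·100;  RA = AA·0.8192
AA = (1.054 − 1.02)/(1.054 − 1)·100 = 62.9630
RA = 62.9630·0.8192

51.5793 %


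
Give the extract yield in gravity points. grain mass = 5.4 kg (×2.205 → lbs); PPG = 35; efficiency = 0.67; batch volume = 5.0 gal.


points = lbs × PPG × eff / vol
lbs = 5.4 × 2.205 = 11.9070
points = 11.9070 × 35 × 0.67 / 5.0

55.8438 points


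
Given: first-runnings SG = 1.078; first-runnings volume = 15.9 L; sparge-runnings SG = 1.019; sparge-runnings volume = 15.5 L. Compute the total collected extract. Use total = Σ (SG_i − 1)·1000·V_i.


first = (1.078 − 1)·1000·15.9 = 1240.2000
sparge = (1.019 − 1)·1000·15.5 = 294.5000
total = 1240.2000 + 294.5000

1534.7000 gravity·L


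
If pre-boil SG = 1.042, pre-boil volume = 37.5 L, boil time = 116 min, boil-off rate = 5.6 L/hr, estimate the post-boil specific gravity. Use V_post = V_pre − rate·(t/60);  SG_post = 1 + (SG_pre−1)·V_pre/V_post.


V_post = 37.5 − 5.6·(116/60) = 26.6733
SG_post = 1 + (1.042 − 1)·37.5/26.6733

1.0590


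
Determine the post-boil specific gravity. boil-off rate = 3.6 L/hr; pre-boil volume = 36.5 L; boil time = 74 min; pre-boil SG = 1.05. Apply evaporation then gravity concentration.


V_post = V_pre − rate·(t/60);  SG_post = 1 + (SG_pre−1)·V_pre/V_post
V_post = 36.5 − 3.6·(74/60) = 32.0600
SG_post = 1 + (1.05 − 1)·36.5/32.0600

1.0569


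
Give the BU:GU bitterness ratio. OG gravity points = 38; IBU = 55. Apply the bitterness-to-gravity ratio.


BU:GU = IBU / OG_points
BU:GU = 55 / 38

1.4474


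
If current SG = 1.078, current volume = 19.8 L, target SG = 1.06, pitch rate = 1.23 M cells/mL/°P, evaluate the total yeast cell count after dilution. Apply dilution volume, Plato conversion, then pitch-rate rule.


V_w = V·((SG_c−1)/(SG_t−1)−1);  °P = 259 − 259/SG_t;  cells = rate·(V+V_w)·°P
V_w = 19.8·((1.078−1)/(1.06−1)−1) = 5.9400
V_final = 19.8 + 5.9400 = 25.7400
°P = 259 − 259/1.06 = 14.6604
cells = 1.23·25.7400·14.6604

464.1505 billion cells


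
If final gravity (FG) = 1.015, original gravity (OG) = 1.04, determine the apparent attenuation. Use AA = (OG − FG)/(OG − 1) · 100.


AA = (1.04 − 1.015)/(1.04 − 1) · 100

62.5000 %


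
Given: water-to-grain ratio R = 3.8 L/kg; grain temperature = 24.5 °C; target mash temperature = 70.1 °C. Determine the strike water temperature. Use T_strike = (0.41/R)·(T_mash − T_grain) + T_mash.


T_strike = (0.41/3.8)·(70.1 − 24.5) + 70.1

75.0200 °C


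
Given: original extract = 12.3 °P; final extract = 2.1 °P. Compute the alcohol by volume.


SG = 259/(259 − P);  ABV = (OG − FG)·131.25
OG = 259/(259 − 12.3) = 1.0499
FG = 259/(259 − 2.1) = 1.0082
ABV = (1.0499 − 1.0082)·131.25

5.4710 % ABV


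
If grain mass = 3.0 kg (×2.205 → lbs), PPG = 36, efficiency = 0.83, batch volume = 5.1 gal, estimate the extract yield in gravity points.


points = lbs × PPG × eff / vol
lbs = 3.0 × 2.205 = 6.6150
points = 6.6150 × 36 × 0.83 / 5.1

38.7561 points


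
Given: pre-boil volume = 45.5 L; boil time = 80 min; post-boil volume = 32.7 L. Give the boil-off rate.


rate = (V_pre − V_post) / (t_min/60)
rate = (45.5 − 32.7) / (80/60)

9.6000 L/hr


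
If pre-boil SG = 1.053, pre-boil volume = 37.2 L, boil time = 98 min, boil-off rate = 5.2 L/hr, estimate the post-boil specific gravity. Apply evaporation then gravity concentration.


V_post = V_pre − rate·(t/60);  SG_post = 1 + (SG_pre−1)·V_pre/V_post
V_post = 37.2 − 5.2·(98/60) = 28.7067
SG_post = 1 + (1.053 − 1)·37.2/28.7067

1.0687


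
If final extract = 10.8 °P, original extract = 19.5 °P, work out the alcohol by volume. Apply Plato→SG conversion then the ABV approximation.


SG = 259/(259 − P);  ABV = (OG − FG)·131.25
OG = 259/(259 − 19.5) = 1.0814
FG = 259/(259 − 10.8) = 1.0435
ABV = (1.0814 − 1.0435)·131.25

4.9752 % ABV


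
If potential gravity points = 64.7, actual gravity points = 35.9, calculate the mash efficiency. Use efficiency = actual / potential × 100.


efficiency = 35.9 / 64.7 × 100

55.4869 %


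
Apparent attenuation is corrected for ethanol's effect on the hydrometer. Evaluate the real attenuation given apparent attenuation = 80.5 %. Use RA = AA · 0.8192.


RA = 80.5 · 0.8192

65.9456 %


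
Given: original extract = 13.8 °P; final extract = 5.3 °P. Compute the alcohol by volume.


SG = 259/(259 − P);  ABV = (OG − FG)·131.25
OG = 259/(259 − 13.8) = 1.0563
FG = 259/(259 − 5.3) = 1.0209
ABV = (1.0563 − 1.0209)·131.25

4.6449 % ABV


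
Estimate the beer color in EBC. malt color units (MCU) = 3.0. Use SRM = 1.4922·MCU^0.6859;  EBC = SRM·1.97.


SRM = 1.4922·3.0^0.6859 = 3.1702
EBC = 3.1702·1.97

6.2453 EBC


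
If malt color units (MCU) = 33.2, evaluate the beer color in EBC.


SRM = 1.4922·MCU^0.6859;  EBC = SRM·1.97
SRM = 1.4922·33.2^0.6859 = 16.4883
EBC = 16.4883·1.97

32.4819 EBC


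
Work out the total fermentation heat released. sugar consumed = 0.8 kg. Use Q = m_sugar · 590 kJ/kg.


Q = 0.8 · 590

472.0000 kJ


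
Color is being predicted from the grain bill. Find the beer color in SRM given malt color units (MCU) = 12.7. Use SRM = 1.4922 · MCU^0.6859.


SRM = 1.4922 · 12.7^0.6859

8.5295 SRM


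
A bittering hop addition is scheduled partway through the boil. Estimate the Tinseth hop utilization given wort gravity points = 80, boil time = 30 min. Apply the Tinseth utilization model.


U = 1.65·0.000125^(GP/1000) · (1 − e^(−0.04·t))/4.15
bigness = 1.65·0.000125^(80/1000) = 0.8040
boil_factor = (1 − e^(−0.04·30))/4.15 = 0.1684
U = 0.8040 · 0.1684

0.1354


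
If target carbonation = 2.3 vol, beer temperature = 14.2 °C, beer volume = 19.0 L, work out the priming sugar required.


residual = 14.695·(0.01821 + 0.09011·e^(−0.04·T));  sugar = (target − residual)·4.0·V
residual = 14.695·(0.01821 + 0.09011·e^(−0.04·14.2)) = 1.0179
sugar = (2.3 − 1.0179)·4.0·19.0

97.4362 g


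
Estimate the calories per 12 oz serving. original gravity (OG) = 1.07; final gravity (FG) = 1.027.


ABW = (OG−FG)·131.25·0.79/FG;  °P = 259 − 259/SG (for OG→OE and FG→AE);  RE = 0.1808·OE + 0.8192·AE;  Cal = (6.9·ABW + 4·(RE−0.1))·FG·3.55
ABW = (1.07 − 1.027)·131.25·0.79/1.027 = 4.3413
OE = 259 − 259/1.07 = 16.9439 °P
AE = 259 − 259/1.027 = 6.8092 °P
RE = 0.1808·16.9439 + 0.8192·6.8092 = 8.6415 °P
Cal = (6.9·4.3413 + 4·(8.6415−0.1))·1.027·3.55

233.7769 kcal


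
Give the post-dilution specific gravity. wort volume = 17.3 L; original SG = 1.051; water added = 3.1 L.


SG_new = 1 + (SG_old − 1)·V_old/(V_old + V_water)
pts = (1.051 − 1)·1000·17.3/(17.3 + 3.1) = 43.2500
SG_new = 1 + 43.2500/1000

1.0433


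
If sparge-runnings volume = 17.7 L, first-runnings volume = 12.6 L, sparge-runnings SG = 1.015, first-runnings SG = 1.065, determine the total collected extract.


total = Σ (SG_i − 1)·1000·V_i
first = (1.065 − 1)·1000·12.6 = 819.0000
sparge = (1.015 − 1)·1000·17.7 = 265.5000
total = 819.0000 + 265.5000

1084.5000 gravity·L


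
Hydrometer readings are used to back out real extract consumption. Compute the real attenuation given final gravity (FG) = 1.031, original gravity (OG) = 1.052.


AA = (OG−FG)/(OG−1)·100;  RA = AA·0.8192
AA = (1.052 − 1.031)/(1.052 − 1)·100 = 40.3846
RA = 40.3846·0.8192

33.0831 %


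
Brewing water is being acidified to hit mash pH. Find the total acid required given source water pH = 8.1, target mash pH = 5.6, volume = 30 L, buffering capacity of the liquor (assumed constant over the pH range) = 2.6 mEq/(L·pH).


acid = buffering capacity · (pH_source − pH_target) · V
acid = 2.6 · (8.1 − 5.6) · 30

195.0000 mEq


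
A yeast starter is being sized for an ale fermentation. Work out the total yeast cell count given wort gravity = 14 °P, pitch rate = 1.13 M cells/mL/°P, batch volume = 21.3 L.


cells (billions) = rate · V_L · °P
cells = 1.13 · 21.3 · 14

336.9660 billion cells


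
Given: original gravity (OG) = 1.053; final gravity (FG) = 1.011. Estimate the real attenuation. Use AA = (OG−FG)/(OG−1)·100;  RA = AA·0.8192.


AA = (1.053 − 1.011)/(1.053 − 1)·100 = 79.2453
RA = 79.2453·0.8192

64.9177 %


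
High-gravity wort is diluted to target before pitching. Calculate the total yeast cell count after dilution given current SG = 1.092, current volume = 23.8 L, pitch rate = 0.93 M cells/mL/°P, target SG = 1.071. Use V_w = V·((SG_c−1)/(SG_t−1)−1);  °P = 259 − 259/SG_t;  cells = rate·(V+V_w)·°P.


V_w = 23.8·((1.092−1)/(1.071−1)−1) = 7.0394
V_final = 23.8 + 7.0394 = 30.8394
°P = 259 − 259/1.071 = 17.1699
cells = 0.93·30.8394·17.1699

492.4453 billion cells


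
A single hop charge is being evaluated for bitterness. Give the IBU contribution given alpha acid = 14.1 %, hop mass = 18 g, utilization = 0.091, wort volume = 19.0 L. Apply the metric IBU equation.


IBU = (α/100)·mass·U·1000 / V
IBU = (14.1/100)·18·0.091·1000 / 19.0

12.1557 IBU


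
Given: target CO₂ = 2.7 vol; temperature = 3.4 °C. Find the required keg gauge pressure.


psi = vols/(0.01821 + 0.09011·e^(−0.04·T)) − 14.695
psi = 2.7/(0.01821 + 0.09011·e^(−0.04·3.4)) − 14.695

13.1798 psi


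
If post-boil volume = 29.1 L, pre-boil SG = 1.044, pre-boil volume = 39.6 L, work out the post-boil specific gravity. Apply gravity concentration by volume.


SG_post = 1 + (SG_pre − 1)·V_pre/V_post
pts_pre = (1.044 − 1)·1000 = 44.0000
pts_post = 44.0000·39.6/29.1 = 59.8763
SG_post = 1 + 59.8763/1000

1.0599


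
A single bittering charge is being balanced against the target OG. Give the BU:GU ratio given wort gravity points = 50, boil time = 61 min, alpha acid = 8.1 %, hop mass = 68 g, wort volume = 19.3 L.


U = 1.65·0.000125^(GP/1000)·(1−e^(−0.04t))/4.15;  IBU = (α/100)·m·U·1000/V;  BU:GU = IBU/GP
U = 1.65·0.000125^(50/1000)·(1−e^(−0.04·61))/4.15 = 0.2316
IBU = (8.1/100)·68·0.2316·1000/19.3 = 66.0864
BU:GU = 66.0864/50

1.3217


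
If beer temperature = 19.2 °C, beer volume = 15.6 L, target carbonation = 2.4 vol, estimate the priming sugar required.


residual = 14.695·(0.01821 + 0.09011·e^(−0.04·T));  sugar = (target − residual)·4.0·V
residual = 14.695·(0.01821 + 0.09011·e^(−0.04·19.2)) = 0.8819
sugar = (2.4 − 0.8819)·4.0·15.6

94.7276 g


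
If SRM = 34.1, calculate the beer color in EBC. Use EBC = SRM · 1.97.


EBC = 34.1 · 1.97

67.1770 EBC


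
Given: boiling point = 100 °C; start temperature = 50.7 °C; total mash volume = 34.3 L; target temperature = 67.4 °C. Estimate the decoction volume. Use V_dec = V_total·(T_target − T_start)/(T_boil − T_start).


V_dec = 34.3·(67.4 − 50.7)/(100 − 50.7)

11.6189 L


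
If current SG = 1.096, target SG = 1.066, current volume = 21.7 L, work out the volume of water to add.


V_water = V·((SG_curr − 1)/(SG_target − 1) − 1)
V_water = 21.7·((1.096 − 1)/(1.066 − 1) − 1)

9.8636 L


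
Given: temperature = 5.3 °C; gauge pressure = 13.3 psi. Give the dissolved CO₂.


vols = (P + 14.695)·(0.01821 + 0.09011·e^(−0.04·T))
vols = (13.3 + 14.695)·(0.01821 + 0.09011·e^(−0.04·5.3))

2.5505 volumes


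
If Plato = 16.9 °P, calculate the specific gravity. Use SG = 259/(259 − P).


SG = 259/(259 − 16.9)

1.0698


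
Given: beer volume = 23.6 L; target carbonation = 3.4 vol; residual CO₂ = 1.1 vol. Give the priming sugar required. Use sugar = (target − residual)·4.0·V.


sugar = (3.4 − 1.1)·4.0·23.6

217.1200 g


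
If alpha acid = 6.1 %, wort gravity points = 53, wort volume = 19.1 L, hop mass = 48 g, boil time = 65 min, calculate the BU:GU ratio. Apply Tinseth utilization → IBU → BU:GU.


U = 1.65·0.000125^(GP/1000)·(1−e^(−0.04t))/4.15;  IBU = (α/100)·m·U·1000/V;  BU:GU = IBU/GP
U = 1.65·0.000125^(53/1000)·(1−e^(−0.04·65))/4.15 = 0.2286
IBU = (6.1/100)·48·0.2286·1000/19.1 = 35.0423
BU:GU = 35.0423/53

0.6612


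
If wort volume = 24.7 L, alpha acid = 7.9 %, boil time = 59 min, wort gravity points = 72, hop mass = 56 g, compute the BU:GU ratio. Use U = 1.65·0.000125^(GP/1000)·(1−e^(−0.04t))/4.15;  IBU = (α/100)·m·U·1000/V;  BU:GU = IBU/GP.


U = 1.65·0.000125^(72/1000)·(1−e^(−0.04·59))/4.15 = 0.1885
IBU = (7.9/100)·56·0.1885·1000/24.7 = 33.7643
BU:GU = 33.7643/72

0.4689


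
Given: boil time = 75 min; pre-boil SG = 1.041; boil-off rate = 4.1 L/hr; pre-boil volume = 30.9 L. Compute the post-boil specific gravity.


V_post = V_pre − rate·(t/60);  SG_post = 1 + (SG_pre−1)·V_pre/V_post
V_post = 30.9 − 4.1·(75/60) = 25.7750
SG_post = 1 + (1.041 − 1)·30.9/25.7750

1.0492


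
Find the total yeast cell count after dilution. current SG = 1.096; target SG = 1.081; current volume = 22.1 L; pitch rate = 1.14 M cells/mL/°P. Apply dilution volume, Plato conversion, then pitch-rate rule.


V_w = V·((SG_c−1)/(SG_t−1)−1);  °P = 259 − 259/SG_t;  cells = rate·(V+V_w)·°P
V_w = 22.1·((1.096−1)/(1.081−1)−1) = 4.0926
V_final = 22.1 + 4.0926 = 26.1926
°P = 259 − 259/1.081 = 19.4070
cells = 1.14·26.1926·19.4070

579.4853 billion cells


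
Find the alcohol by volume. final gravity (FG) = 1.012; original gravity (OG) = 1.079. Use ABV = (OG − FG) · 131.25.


ABV = (1.079 − 1.012) · 131.25

8.7937 % ABV


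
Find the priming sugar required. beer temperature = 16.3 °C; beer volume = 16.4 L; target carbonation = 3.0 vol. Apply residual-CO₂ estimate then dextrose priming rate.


residual = 14.695·(0.01821 + 0.09011·e^(−0.04·T));  sugar = (target − residual)·4.0·V
residual = 14.695·(0.01821 + 0.09011·e^(−0.04·16.3)) = 0.9575
sugar = (3.0 − 0.9575)·4.0·16.4

133.9886 g


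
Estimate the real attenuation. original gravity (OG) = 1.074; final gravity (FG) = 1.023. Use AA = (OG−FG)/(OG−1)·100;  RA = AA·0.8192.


AA = (1.074 − 1.023)/(1.074 − 1)·100 = 68.9189
RA = 68.9189·0.8192

56.4584 %


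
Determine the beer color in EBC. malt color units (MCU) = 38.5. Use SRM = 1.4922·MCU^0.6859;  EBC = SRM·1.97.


SRM = 1.4922·38.5^0.6859 = 18.2513
EBC = 18.2513·1.97

35.9551 EBC


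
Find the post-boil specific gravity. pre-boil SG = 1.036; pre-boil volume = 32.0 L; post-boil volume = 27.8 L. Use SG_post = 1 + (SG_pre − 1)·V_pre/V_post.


pts_pre = (1.036 − 1)·1000 = 36.0000
pts_post = 36.0000·32.0/27.8 = 41.4388
SG_post = 1 + 41.4388/1000

1.0414


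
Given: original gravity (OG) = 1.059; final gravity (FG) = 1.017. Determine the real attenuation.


AA = (OG−FG)/(OG−1)·100;  RA = AA·0.8192
AA = (1.059 − 1.017)/(1.059 − 1)·100 = 71.1864
RA = 71.1864·0.8192

58.3159 %


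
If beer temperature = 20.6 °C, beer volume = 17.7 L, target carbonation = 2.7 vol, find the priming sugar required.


residual = 14.695·(0.01821 + 0.09011·e^(−0.04·T));  sugar = (target − residual)·4.0·V
residual = 14.695·(0.01821 + 0.09011·e^(−0.04·20.6)) = 0.8485
sugar = (2.7 − 0.8485)·4.0·17.7

131.0881 g


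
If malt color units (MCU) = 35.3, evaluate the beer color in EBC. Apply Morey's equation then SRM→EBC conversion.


SRM = 1.4922·MCU^0.6859;  EBC = SRM·1.97
SRM = 1.4922·35.3^0.6859 = 17.1967
EBC = 17.1967·1.97

33.8775 EBC


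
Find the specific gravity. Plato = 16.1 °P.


SG = 259/(259 − P)
SG = 259/(259 − 16.1)

1.0663


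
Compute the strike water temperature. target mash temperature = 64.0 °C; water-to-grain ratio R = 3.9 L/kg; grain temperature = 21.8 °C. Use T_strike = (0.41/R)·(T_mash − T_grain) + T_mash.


T_strike = (0.41/3.9)·(64.0 − 21.8) + 64.0

68.4364 °C


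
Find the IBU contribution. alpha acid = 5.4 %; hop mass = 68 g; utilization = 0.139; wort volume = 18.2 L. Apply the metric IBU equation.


IBU = (α/100)·mass·U·1000 / V
IBU = (5.4/100)·68·0.139·1000 / 18.2

28.0444 IBU


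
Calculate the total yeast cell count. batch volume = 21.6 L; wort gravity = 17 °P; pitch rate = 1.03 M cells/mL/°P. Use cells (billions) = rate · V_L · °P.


cells = 1.03 · 21.6 · 17

378.2160 billion cells


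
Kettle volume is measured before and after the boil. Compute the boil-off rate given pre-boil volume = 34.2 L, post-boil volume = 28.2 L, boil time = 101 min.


rate = (V_pre − V_post) / (t_min/60)
rate = (34.2 − 28.2) / (101/60)

3.5644 L/hr


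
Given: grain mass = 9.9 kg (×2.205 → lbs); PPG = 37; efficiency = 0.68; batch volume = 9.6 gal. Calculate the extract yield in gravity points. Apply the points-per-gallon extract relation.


points = lbs × PPG × eff / vol
lbs = 9.9 × 2.205 = 21.8295
points = 21.8295 × 37 × 0.68 / 9.6

57.2115 points


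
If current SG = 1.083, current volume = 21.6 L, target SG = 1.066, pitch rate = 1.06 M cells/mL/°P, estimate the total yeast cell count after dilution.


V_w = V·((SG_c−1)/(SG_t−1)−1);  °P = 259 − 259/SG_t;  cells = rate·(V+V_w)·°P
V_w = 21.6·((1.083−1)/(1.066−1)−1) = 5.5636
V_final = 21.6 + 5.5636 = 27.1636
°P = 259 − 259/1.066 = 16.0356
cells = 1.06·27.1636·16.0356

461.7217 billion cells


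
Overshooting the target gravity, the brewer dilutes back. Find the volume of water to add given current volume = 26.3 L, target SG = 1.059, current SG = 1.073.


V_water = V·((SG_curr − 1)/(SG_target − 1) − 1)
V_water = 26.3·((1.073 − 1)/(1.059 − 1) − 1)

6.2407 L


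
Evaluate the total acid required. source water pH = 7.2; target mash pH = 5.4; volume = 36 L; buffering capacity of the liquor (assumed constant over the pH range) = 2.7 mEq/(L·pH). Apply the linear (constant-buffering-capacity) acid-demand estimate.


acid = buffering capacity · (pH_source − pH_target) · V
acid = 2.7 · (7.2 − 5.4) · 36

174.9600 mEq


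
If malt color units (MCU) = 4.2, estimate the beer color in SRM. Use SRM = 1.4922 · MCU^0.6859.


SRM = 1.4922 · 4.2^0.6859

3.9931 SRM


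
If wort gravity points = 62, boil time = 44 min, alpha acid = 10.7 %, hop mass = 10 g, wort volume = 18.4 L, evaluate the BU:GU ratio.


U = 1.65·0.000125^(GP/1000)·(1−e^(−0.04t))/4.15;  IBU = (α/100)·m·U·1000/V;  BU:GU = IBU/GP
U = 1.65·0.000125^(62/1000)·(1−e^(−0.04·44))/4.15 = 0.1886
IBU = (10.7/100)·10·0.1886·1000/18.4 = 10.9652
BU:GU = 10.9652/62

0.1769


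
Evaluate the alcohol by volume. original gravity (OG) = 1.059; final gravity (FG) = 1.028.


ABV = (OG − FG) · 131.25
ABV = (1.059 − 1.028) · 131.25

4.0687 % ABV


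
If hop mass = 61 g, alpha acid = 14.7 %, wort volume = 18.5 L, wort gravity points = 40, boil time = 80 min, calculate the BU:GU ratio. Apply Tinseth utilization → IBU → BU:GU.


U = 1.65·0.000125^(GP/1000)·(1−e^(−0.04t))/4.15;  IBU = (α/100)·m·U·1000/V;  BU:GU = IBU/GP
U = 1.65·0.000125^(40/1000)·(1−e^(−0.04·80))/4.15 = 0.2662
IBU = (14.7/100)·61·0.2662·1000/18.5 = 129.0369
BU:GU = 129.0369/40

3.2259


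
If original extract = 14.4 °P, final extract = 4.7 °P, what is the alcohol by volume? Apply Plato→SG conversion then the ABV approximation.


SG = 259/(259 − P);  ABV = (OG − FG)·131.25
OG = 259/(259 − 14.4) = 1.0589
FG = 259/(259 − 4.7) = 1.0185
ABV = (1.0589 − 1.0185)·131.25

5.3011 % ABV


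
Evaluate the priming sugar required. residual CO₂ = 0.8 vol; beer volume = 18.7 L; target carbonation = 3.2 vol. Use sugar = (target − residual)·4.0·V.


sugar = (3.2 − 0.8)·4.0·18.7

179.5200 g


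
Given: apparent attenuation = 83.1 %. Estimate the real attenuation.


RA = AA · 0.8192
RA = 83.1 · 0.8192

68.0755 %


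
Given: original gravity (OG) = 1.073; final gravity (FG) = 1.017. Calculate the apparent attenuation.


AA = (OG − FG)/(OG − 1) · 100
AA = (1.073 − 1.017)/(1.073 − 1) · 100

76.7123 %


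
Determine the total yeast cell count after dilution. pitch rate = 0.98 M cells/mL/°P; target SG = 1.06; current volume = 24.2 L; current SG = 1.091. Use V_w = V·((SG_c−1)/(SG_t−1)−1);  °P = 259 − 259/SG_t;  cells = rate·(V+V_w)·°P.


V_w = 24.2·((1.091−1)/(1.06−1)−1) = 12.5033
V_final = 24.2 + 12.5033 = 36.7033
°P = 259 − 259/1.06 = 14.6604
cells = 0.98·36.7033·14.6604

527.3230 billion cells


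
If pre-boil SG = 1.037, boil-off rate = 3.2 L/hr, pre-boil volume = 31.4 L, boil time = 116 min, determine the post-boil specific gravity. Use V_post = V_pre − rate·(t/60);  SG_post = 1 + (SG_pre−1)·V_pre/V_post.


V_post = 31.4 − 3.2·(116/60) = 25.2133
SG_post = 1 + (1.037 − 1)·31.4/25.2133

1.0461


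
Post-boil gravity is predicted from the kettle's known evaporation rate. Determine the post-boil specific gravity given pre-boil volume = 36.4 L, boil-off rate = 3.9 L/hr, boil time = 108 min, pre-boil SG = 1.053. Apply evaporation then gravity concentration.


V_post = V_pre − rate·(t/60);  SG_post = 1 + (SG_pre−1)·V_pre/V_post
V_post = 36.4 − 3.9·(108/60) = 29.3800
SG_post = 1 + (1.053 − 1)·36.4/29.3800

1.0657


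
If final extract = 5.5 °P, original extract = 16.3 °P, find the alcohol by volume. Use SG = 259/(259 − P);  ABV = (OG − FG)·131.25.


OG = 259/(259 − 16.3) = 1.0672
FG = 259/(259 − 5.5) = 1.0217
ABV = (1.0672 − 1.0217)·131.25

5.9673 % ABV


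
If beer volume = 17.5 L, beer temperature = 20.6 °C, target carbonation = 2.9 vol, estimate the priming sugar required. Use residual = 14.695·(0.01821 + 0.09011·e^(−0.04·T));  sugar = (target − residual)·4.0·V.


residual = 14.695·(0.01821 + 0.09011·e^(−0.04·20.6)) = 0.8485
sugar = (2.9 − 0.8485)·4.0·17.5

143.6069 g


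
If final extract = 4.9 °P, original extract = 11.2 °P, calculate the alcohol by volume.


SG = 259/(259 − P);  ABV = (OG − FG)·131.25
OG = 259/(259 − 11.2) = 1.0452
FG = 259/(259 − 4.9) = 1.0193
ABV = (1.0452 − 1.0193)·131.25

3.4012 % ABV


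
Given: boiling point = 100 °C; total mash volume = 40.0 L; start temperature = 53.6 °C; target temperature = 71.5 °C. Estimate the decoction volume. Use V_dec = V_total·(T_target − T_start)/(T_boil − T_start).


V_dec = 40.0·(71.5 − 53.6)/(100 − 53.6)

15.4310 L


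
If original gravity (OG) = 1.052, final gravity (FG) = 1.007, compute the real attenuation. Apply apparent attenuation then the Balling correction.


AA = (OG−FG)/(OG−1)·100;  RA = AA·0.8192
AA = (1.052 − 1.007)/(1.052 − 1)·100 = 86.5385
RA = 86.5385·0.8192

70.8923 %


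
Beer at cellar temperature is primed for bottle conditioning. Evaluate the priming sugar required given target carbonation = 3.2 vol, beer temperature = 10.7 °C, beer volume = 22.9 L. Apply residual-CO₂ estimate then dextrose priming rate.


residual = 14.695·(0.01821 + 0.09011·e^(−0.04·T));  sugar = (target − residual)·4.0·V
residual = 14.695·(0.01821 + 0.09011·e^(−0.04·10.7)) = 1.1307
sugar = (3.2 − 1.1307)·4.0·22.9

189.5476 g


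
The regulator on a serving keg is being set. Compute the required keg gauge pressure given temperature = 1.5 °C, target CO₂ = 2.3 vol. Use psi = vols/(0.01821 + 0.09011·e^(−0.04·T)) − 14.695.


psi = 2.3/(0.01821 + 0.09011·e^(−0.04·1.5)) − 14.695

7.6194 psi


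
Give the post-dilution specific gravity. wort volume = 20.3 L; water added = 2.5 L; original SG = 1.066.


SG_new = 1 + (SG_old − 1)·V_old/(V_old + V_water)
pts = (1.066 − 1)·1000·20.3/(20.3 + 2.5) = 58.7632
SG_new = 1 + 58.7632/1000

1.0588


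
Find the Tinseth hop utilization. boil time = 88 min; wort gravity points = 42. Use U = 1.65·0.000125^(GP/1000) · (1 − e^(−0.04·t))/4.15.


bigness = 1.65·0.000125^(42/1000) = 1.1312
boil_factor = (1 − e^(−0.04·88))/4.15 = 0.2338
U = 1.1312 · 0.2338

0.2645


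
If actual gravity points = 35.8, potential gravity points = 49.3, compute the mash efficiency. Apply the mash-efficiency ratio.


efficiency = actual / potential × 100
efficiency = 35.8 / 49.3 × 100

72.6166 %


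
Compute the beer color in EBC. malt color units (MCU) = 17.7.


SRM = 1.4922·MCU^0.6859;  EBC = SRM·1.97
SRM = 1.4922·17.7^0.6859 = 10.7106
EBC = 10.7106·1.97

21.0998 EBC


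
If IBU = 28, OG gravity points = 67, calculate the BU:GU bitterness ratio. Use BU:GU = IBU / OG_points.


BU:GU = 28 / 67

0.4179


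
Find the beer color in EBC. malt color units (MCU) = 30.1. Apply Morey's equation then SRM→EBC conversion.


SRM = 1.4922·MCU^0.6859;  EBC = SRM·1.97
SRM = 1.4922·30.1^0.6859 = 15.4161
EBC = 15.4161·1.97

30.3698 EBC


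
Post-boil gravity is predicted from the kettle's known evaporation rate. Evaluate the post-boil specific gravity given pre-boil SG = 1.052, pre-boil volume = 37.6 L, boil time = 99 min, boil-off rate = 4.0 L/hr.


V_post = V_pre − rate·(t/60);  SG_post = 1 + (SG_pre−1)·V_pre/V_post
V_post = 37.6 − 4.0·(99/60) = 31.0000
SG_post = 1 + (1.052 − 1)·37.6/31.0000

1.0631


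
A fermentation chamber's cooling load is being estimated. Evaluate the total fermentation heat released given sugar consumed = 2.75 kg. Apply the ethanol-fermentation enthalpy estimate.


Q = m_sugar · 590 kJ/kg
Q = 2.75 · 590

1622.5000 kJ


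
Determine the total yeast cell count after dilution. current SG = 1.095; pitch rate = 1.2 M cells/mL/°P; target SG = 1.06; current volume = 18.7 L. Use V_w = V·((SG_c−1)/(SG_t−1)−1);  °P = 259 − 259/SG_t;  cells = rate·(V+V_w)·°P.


V_w = 18.7·((1.095−1)/(1.06−1)−1) = 10.9083
V_final = 18.7 + 10.9083 = 29.6083
°P = 259 − 259/1.06 = 14.6604
cells = 1.2·29.6083·14.6604

520.8832 billion cells


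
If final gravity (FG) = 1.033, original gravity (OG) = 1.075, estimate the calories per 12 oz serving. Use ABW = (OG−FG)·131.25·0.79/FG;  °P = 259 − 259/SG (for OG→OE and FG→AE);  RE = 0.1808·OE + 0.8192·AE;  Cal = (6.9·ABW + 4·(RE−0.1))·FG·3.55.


ABW = (1.075 − 1.033)·131.25·0.79/1.033 = 4.2158
OE = 259 − 259/1.075 = 18.0698 °P
AE = 259 − 259/1.033 = 8.2740 °P
RE = 0.1808·18.0698 + 0.8192·8.2740 = 10.0450 °P
Cal = (6.9·4.2158 + 4·(10.0450−0.1))·1.033·3.55

252.5525 kcal


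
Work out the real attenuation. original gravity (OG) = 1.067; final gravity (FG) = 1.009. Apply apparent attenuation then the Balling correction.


AA = (OG−FG)/(OG−1)·100;  RA = AA·0.8192
AA = (1.067 − 1.009)/(1.067 − 1)·100 = 86.5672
RA = 86.5672·0.8192

70.9158 %


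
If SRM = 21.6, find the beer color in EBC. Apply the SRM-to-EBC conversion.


EBC = SRM · 1.97
EBC = 21.6 · 1.97

42.5520 EBC


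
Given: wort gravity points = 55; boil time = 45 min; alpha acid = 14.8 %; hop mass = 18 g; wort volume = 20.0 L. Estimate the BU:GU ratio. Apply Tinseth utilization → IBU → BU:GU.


U = 1.65·0.000125^(GP/1000)·(1−e^(−0.04t))/4.15;  IBU = (α/100)·m·U·1000/V;  BU:GU = IBU/GP
U = 1.65·0.000125^(55/1000)·(1−e^(−0.04·45))/4.15 = 0.2024
IBU = (14.8/100)·18·0.2024·1000/20.0 = 26.9650
BU:GU = 26.9650/55

0.4903


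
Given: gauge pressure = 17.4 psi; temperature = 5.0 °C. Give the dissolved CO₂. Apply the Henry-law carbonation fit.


vols = (P + 14.695)·(0.01821 + 0.09011·e^(−0.04·T))
vols = (17.4 + 14.695)·(0.01821 + 0.09011·e^(−0.04·5.0))

2.9523 volumes


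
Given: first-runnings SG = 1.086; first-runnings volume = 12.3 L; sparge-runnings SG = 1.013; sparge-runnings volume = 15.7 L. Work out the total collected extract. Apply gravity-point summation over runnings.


total = Σ (SG_i − 1)·1000·V_i
first = (1.086 − 1)·1000·12.3 = 1057.8000
sparge = (1.013 − 1)·1000·15.7 = 204.1000
total = 1057.8000 + 204.1000

1261.9000 gravity·L


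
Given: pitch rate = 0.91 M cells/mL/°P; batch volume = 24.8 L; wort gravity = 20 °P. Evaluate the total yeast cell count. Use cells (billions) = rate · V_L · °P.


cells = 0.91 · 24.8 · 20

451.3600 billion cells


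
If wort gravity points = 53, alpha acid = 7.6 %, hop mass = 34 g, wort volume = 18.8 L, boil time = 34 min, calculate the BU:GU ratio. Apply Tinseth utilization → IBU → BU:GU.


U = 1.65·0.000125^(GP/1000)·(1−e^(−0.04t))/4.15;  IBU = (α/100)·m·U·1000/V;  BU:GU = IBU/GP
U = 1.65·0.000125^(53/1000)·(1−e^(−0.04·34))/4.15 = 0.1836
IBU = (7.6/100)·34·0.1836·1000/18.8 = 25.2286
BU:GU = 25.2286/53

0.4760


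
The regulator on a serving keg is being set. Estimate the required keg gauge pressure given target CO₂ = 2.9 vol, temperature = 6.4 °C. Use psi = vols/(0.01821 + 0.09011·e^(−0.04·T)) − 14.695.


psi = 2.9/(0.01821 + 0.09011·e^(−0.04·6.4)) − 14.695

18.2716 psi


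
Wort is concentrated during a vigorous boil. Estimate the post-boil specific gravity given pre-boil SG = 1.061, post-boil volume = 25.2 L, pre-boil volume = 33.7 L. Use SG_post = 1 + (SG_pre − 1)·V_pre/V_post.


pts_pre = (1.061 − 1)·1000 = 61.0000
pts_post = 61.0000·33.7/25.2 = 81.5754
SG_post = 1 + 81.5754/1000

1.0816


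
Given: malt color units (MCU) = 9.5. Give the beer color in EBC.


SRM = 1.4922·MCU^0.6859;  EBC = SRM·1.97
SRM = 1.4922·9.5^0.6859 = 6.9895
EBC = 6.9895·1.97

13.7694 EBC


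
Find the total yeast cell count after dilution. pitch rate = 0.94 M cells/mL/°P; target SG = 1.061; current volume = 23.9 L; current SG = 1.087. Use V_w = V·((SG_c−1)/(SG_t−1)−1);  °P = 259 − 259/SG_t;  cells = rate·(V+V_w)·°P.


V_w = 23.9·((1.087−1)/(1.061−1)−1) = 10.1869
V_final = 23.9 + 10.1869 = 34.0869
°P = 259 − 259/1.061 = 14.8907
cells = 0.94·34.0869·14.8907

477.1219 billion cells


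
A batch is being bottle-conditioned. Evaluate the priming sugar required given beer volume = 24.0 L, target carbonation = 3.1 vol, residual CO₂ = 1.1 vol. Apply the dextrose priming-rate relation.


sugar = (target − residual)·4.0·V
sugar = (3.1 − 1.1)·4.0·24.0

192.0000 g


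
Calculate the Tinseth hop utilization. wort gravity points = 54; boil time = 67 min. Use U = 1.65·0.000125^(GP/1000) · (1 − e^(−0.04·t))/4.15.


bigness = 1.65·0.000125^(54/1000) = 1.0156
boil_factor = (1 − e^(−0.04·67))/4.15 = 0.2244
U = 1.0156 · 0.2244

0.2279


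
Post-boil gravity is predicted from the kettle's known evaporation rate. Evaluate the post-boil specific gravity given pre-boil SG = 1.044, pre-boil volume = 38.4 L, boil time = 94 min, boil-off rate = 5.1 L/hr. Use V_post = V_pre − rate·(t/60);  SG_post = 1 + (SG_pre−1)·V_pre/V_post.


V_post = 38.4 − 5.1·(94/60) = 30.4100
SG_post = 1 + (1.044 − 1)·38.4/30.4100

1.0556


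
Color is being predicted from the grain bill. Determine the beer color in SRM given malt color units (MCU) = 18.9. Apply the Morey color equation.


SRM = 1.4922 · MCU^0.6859
SRM = 1.4922 · 18.9^0.6859

11.2035 SRM


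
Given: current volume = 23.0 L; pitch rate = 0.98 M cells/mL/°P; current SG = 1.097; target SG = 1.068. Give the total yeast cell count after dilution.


V_w = V·((SG_c−1)/(SG_t−1)−1);  °P = 259 − 259/SG_t;  cells = rate·(V+V_w)·°P
V_w = 23.0·((1.097−1)/(1.068−1)−1) = 9.8088
V_final = 23.0 + 9.8088 = 32.8088
°P = 259 − 259/1.068 = 16.4906
cells = 0.98·32.8088·16.4906

530.2176 billion cells


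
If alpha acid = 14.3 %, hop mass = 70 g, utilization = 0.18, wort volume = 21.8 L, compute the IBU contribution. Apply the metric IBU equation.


IBU = (α/100)·mass·U·1000 / V
IBU = (14.3/100)·70·0.18·1000 / 21.8

82.6514 IBU


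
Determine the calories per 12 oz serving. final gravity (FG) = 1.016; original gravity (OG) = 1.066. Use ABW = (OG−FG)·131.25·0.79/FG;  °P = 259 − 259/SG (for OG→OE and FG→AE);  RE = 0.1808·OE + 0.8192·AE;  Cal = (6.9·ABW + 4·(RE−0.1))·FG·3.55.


ABW = (1.066 − 1.016)·131.25·0.79/1.016 = 5.1027
OE = 259 − 259/1.066 = 16.0356 °P
AE = 259 − 259/1.016 = 4.0787 °P
RE = 0.1808·16.0356 + 0.8192·4.0787 = 6.2405 °P
Cal = (6.9·5.1027 + 4·(6.2405−0.1))·1.016·3.55

215.5822 kcal


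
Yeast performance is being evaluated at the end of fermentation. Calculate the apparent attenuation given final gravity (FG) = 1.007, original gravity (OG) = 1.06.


AA = (OG − FG)/(OG − 1) · 100
AA = (1.06 − 1.007)/(1.06 − 1) · 100

88.3333 %


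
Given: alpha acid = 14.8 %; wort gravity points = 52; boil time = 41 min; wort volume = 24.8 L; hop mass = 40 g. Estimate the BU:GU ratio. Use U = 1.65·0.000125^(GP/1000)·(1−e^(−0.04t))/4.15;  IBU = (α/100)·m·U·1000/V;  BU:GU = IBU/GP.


U = 1.65·0.000125^(52/1000)·(1−e^(−0.04·41))/4.15 = 0.2008
IBU = (14.8/100)·40·0.2008·1000/24.8 = 47.9392
BU:GU = 47.9392/52

0.9219


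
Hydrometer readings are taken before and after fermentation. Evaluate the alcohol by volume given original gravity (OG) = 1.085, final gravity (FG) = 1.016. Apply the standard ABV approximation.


ABV = (OG − FG) · 131.25
ABV = (1.085 − 1.016) · 131.25

9.0562 % ABV


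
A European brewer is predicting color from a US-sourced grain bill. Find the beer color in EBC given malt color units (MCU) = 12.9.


SRM = 1.4922·MCU^0.6859;  EBC = SRM·1.97
SRM = 1.4922·12.9^0.6859 = 8.6215
EBC = 8.6215·1.97

16.9843 EBC


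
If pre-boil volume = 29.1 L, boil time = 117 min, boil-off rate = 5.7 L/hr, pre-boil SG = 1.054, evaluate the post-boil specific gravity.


V_post = V_pre − rate·(t/60);  SG_post = 1 + (SG_pre−1)·V_pre/V_post
V_post = 29.1 − 5.7·(117/60) = 17.9850
SG_post = 1 + (1.054 − 1)·29.1/17.9850

1.0874


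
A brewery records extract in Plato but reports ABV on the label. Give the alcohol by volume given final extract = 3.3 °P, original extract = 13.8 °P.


SG = 259/(259 − P);  ABV = (OG − FG)·131.25
OG = 259/(259 − 13.8) = 1.0563
FG = 259/(259 − 3.3) = 1.0129
ABV = (1.0563 − 1.0129)·131.25

5.6929 % ABV


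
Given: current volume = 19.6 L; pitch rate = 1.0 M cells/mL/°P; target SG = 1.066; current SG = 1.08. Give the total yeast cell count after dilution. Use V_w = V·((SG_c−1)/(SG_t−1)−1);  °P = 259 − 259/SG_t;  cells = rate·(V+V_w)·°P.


V_w = 19.6·((1.08−1)/(1.066−1)−1) = 4.1576
V_final = 19.6 + 4.1576 = 23.7576
°P = 259 − 259/1.066 = 16.0356
cells = 1.0·23.7576·16.0356

380.9681 billion cells


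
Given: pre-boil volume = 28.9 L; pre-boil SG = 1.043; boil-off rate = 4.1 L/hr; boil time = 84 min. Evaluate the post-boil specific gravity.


V_post = V_pre − rate·(t/60);  SG_post = 1 + (SG_pre−1)·V_pre/V_post
V_post = 28.9 − 4.1·(84/60) = 23.1600
SG_post = 1 + (1.043 − 1)·28.9/23.1600

1.0537


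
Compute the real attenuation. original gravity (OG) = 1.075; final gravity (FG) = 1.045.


AA = (OG−FG)/(OG−1)·100;  RA = AA·0.8192
AA = (1.075 − 1.045)/(1.075 − 1)·100 = 40.0000
RA = 40.0000·0.8192

32.7680 %


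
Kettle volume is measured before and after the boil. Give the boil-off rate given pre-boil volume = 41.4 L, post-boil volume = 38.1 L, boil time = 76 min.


rate = (V_pre − V_post) / (t_min/60)
rate = (41.4 − 38.1) / (76/60)

2.6053 L/hr


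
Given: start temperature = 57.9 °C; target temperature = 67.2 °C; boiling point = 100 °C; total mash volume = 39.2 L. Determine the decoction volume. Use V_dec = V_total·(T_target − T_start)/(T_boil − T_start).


V_dec = 39.2·(67.2 − 57.9)/(100 − 57.9)

8.6594 L


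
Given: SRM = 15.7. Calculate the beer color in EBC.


EBC = SRM · 1.97
EBC = 15.7 · 1.97

30.9290 EBC


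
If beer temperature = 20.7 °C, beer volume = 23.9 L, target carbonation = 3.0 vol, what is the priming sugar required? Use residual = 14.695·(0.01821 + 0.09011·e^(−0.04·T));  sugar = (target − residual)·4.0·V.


residual = 14.695·(0.01821 + 0.09011·e^(−0.04·20.7)) = 0.8462
sugar = (3.0 − 0.8462)·4.0·23.9

205.9077 g


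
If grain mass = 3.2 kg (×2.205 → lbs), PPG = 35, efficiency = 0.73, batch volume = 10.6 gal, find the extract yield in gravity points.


points = lbs × PPG × eff / vol
lbs = 3.2 × 2.205 = 7.0560
points = 7.0560 × 35 × 0.73 / 10.6

17.0076 points


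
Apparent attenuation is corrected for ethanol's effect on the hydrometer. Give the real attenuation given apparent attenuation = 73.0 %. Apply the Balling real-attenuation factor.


RA = AA · 0.8192
RA = 73.0 · 0.8192

59.8016 %


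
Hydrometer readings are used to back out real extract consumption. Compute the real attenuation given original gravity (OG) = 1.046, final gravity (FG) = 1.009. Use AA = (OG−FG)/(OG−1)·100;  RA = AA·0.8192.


AA = (1.046 − 1.009)/(1.046 − 1)·100 = 80.4348
RA = 80.4348·0.8192

65.8922 %


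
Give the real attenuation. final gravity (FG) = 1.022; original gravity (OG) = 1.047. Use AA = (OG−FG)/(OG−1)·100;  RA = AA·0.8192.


AA = (1.047 − 1.022)/(1.047 − 1)·100 = 53.1915
RA = 53.1915·0.8192

43.5745 %


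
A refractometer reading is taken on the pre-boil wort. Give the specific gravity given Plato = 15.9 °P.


SG = 259/(259 − P)
SG = 259/(259 − 15.9)

1.0654


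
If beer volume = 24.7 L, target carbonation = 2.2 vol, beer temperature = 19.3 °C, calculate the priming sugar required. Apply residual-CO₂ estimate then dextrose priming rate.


residual = 14.695·(0.01821 + 0.09011·e^(−0.04·T));  sugar = (target − residual)·4.0·V
residual = 14.695·(0.01821 + 0.09011·e^(−0.04·19.3)) = 0.8795
sugar = (2.2 − 0.8795)·4.0·24.7

130.4676 g


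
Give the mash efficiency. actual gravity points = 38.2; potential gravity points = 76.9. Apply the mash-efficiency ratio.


efficiency = actual / potential × 100
efficiency = 38.2 / 76.9 × 100

49.6749 %
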